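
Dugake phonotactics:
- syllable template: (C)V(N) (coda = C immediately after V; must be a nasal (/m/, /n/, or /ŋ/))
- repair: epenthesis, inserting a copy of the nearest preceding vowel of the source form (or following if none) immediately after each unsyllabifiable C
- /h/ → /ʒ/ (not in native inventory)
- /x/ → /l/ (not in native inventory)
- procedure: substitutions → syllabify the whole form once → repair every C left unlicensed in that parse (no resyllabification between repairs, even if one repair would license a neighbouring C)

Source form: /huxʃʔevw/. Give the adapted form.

Substitution: /h/ → /ʒ/, /x/ → /l/, giving /ʒulʃʔevw/.
The consonants /l/, /ʃ/, /v/, /w/ cannot be parsed into a legal (C)V(N) syllable (only a nasal (/m/, /n/, or /ŋ/) is licensed in coda position; onsets are limited to one consonant).
Inserting the epenthetic vowel yields /l/ → /lu/, /ʃ/ → /ʃu/, /v/ → /ve/, /w/ → /we/.

ʒuluʃuʔevewe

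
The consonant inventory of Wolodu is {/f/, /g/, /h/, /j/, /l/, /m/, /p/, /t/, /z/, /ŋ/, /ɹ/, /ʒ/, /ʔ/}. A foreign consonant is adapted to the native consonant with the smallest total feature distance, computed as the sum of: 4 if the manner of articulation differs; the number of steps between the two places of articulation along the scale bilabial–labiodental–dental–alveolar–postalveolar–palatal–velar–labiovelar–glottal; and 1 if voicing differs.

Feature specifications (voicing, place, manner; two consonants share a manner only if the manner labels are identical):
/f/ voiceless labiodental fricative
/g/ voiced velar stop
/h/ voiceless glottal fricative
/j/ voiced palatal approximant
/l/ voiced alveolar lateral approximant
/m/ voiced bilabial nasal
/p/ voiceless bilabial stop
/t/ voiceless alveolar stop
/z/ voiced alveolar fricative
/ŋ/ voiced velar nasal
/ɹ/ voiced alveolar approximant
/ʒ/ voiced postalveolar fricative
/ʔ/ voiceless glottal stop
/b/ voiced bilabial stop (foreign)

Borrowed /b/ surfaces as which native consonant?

p

/p/ is closest: same manner (stop), place distance 0 (bilabial→bilabial), voicing differs (+1); total 1. Next closest is /m/ at distance 4.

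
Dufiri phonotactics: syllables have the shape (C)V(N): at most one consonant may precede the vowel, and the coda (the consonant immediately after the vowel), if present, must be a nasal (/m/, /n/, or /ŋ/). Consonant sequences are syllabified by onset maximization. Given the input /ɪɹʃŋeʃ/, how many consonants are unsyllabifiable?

3

Under (C)V(N), the unsyllabifiable consonants are /ɹ/, /ʃ/, /ʃ/ (only a nasal (/m/, /n/, or /ŋ/) is licensed in coda position; onsets are limited to one consonant).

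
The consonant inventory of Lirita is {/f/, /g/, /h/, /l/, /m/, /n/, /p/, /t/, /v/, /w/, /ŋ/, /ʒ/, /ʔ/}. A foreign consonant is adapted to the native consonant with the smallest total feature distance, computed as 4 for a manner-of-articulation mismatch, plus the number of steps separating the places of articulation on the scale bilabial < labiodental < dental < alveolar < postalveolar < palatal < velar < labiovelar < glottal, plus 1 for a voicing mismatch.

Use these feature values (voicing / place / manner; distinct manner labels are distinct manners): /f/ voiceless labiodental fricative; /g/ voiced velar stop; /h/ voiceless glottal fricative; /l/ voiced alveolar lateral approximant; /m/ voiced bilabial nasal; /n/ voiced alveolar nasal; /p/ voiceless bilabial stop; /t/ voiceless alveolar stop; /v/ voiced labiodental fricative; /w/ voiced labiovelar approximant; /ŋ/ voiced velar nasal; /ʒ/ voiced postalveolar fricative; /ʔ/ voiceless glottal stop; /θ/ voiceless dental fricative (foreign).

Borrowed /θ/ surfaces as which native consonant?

f

/f/ is closest: same manner (fricative), place distance 1 (dental→labiodental), same voicing; total 1. Next closest is /v/ at distance 2.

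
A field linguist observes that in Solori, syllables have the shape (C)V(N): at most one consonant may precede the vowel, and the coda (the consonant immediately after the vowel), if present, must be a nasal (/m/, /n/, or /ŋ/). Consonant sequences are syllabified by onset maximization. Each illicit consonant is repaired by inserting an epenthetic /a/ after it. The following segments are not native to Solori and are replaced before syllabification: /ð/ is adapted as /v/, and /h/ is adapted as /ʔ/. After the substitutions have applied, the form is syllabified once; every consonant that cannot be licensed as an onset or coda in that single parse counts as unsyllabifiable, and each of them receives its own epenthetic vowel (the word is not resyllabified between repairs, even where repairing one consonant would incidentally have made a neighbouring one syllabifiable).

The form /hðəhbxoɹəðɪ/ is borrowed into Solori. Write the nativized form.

ʔavəʔabaxoɹəvɪ

Substitution: /h/ → /ʔ/, /ð/ → /v/, giving /ʔvəʔbxoɹəvɪ/.
Syllabifying with onset maximization leaves /ʔ/, /ʔ/, /b/ stranded (only a nasal (/m/, /n/, or /ŋ/) is licensed in coda position; onsets are limited to one consonant).
Each unlicensed consonant becomes the onset of a new syllable: /ʔ/ → /ʔa/, /ʔ/ → /ʔa/, /b/ → /ba/.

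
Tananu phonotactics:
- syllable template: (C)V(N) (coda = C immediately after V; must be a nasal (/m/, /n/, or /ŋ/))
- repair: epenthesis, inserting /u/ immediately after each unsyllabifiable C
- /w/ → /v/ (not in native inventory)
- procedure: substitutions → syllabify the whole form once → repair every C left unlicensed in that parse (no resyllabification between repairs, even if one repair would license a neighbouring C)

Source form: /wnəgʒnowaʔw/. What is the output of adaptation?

Substitution: /w/ → /v/, giving /vnəgʒnovaʔv/.
Syllabifying with onset maximization leaves /v/, /g/, /ʒ/, /ʔ/, /v/ stranded (only a nasal (/m/, /n/, or /ŋ/) is licensed in coda position; onsets are limited to one consonant).
Inserting the epenthetic vowel yields /v/ → /vu/, /g/ → /gu/, /ʒ/ → /ʒu/, /ʔ/ → /ʔu/, /v/ → /vu/.

vunəguʒunovaʔuvu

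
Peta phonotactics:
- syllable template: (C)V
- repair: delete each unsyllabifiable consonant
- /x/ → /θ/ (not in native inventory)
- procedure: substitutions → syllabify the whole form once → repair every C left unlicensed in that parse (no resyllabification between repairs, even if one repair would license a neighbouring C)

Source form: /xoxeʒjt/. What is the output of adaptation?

θoθe

Substitution: /x/ → /θ/, giving /θoθeʒjt/.
Under (C)V, the unsyllabifiable consonants are /ʒ/, /j/, /t/ (no codas are permitted; onsets are limited to one consonant).
Each unlicensed consonant is deleted: /ʒ/, /j/, /t/.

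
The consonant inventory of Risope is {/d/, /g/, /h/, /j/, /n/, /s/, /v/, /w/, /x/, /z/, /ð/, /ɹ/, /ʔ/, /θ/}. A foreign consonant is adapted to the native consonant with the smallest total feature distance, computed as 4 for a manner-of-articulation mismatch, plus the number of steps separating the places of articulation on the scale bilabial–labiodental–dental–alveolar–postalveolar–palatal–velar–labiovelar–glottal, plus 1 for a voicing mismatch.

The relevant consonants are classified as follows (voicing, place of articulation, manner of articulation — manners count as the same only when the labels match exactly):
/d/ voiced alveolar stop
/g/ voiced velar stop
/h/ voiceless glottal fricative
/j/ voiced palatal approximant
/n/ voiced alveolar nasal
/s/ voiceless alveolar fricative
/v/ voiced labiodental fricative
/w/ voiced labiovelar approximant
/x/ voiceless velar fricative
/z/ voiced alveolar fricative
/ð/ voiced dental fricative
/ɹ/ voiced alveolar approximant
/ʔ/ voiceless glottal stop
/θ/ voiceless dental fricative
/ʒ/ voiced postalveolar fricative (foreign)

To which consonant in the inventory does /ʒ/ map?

z

/z/ is closest: same manner (fricative), place distance 1 (postalveolar→alveolar), same voicing; total 1. Next closest is /s/ at distance 2.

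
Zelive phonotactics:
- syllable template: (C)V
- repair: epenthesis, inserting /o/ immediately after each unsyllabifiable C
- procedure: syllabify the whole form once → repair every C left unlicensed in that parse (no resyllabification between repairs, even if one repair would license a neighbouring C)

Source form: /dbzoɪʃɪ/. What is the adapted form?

Under (C)V, the unsyllabifiable consonants are /d/, /b/ (no codas are permitted; onsets are limited to one consonant).
Each unlicensed consonant becomes the onset of a new syllable: /d/ → /do/, /b/ → /bo/.

dobozoɪʃɪ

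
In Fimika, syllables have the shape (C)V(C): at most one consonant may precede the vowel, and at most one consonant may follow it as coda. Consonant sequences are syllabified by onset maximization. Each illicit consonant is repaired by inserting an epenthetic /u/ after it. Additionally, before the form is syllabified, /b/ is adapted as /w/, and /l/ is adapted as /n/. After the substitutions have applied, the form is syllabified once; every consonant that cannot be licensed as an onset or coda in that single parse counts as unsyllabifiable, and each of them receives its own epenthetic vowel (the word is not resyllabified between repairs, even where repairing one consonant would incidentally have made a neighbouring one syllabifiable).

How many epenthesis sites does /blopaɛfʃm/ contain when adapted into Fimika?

3

After substitution the input is /wnopaɛfʃm/.
The unsyllabifiable consonants are /w/, /ʃ/, /m/; each receives one epenthetic vowel.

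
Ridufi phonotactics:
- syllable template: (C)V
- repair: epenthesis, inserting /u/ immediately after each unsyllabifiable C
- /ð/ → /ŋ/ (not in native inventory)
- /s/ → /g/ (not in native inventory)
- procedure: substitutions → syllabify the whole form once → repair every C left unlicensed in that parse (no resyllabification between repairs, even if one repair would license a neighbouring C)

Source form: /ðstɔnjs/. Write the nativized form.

ŋugutɔnujugu

Substitution: /ð/ → /ŋ/, /s/ → /g/, giving /ŋgtɔnjg/.
Syllabifying with onset maximization leaves /ŋ/, /g/, /n/, /j/, /g/ stranded (no codas are permitted; onsets are limited to one consonant).
Inserting the epenthetic vowel yields /ŋ/ → /ŋu/, /g/ → /gu/, /n/ → /nu/, /j/ → /ju/, /g/ → /gu/.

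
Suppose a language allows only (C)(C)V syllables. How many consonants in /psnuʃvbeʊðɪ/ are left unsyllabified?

2

Syllabifying with onset maximization leaves /p/, /ʃ/ stranded (no codas are permitted; onsets may contain at most 2 consonants).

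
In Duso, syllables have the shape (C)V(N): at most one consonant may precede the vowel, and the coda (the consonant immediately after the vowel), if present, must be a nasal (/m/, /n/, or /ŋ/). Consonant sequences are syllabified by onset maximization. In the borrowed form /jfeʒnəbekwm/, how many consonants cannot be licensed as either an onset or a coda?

The consonants /j/, /ʒ/, /k/, /w/, /m/ cannot be parsed into a legal (C)V(N) syllable (only a nasal (/m/, /n/, or /ŋ/) is licensed in coda position; onsets are limited to one consonant).

5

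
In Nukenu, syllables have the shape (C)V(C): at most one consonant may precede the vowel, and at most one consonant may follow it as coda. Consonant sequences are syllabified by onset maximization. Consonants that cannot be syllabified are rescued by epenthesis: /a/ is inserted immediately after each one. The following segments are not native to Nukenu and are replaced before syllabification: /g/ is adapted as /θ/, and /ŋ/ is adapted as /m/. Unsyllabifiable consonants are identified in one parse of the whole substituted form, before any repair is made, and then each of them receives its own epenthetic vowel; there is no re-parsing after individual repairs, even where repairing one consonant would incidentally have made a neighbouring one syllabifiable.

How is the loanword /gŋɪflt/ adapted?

Substitution: /g/ → /θ/, /ŋ/ → /m/, giving /θmɪflt/.
Under (C)V(C), the unsyllabifiable consonants are /θ/, /l/, /t/ (at most one coda consonant is licensed; onsets are limited to one consonant).
Each unlicensed consonant becomes the onset of a new syllable: /θ/ → /θa/, /l/ → /la/, /t/ → /ta/.

θamɪflata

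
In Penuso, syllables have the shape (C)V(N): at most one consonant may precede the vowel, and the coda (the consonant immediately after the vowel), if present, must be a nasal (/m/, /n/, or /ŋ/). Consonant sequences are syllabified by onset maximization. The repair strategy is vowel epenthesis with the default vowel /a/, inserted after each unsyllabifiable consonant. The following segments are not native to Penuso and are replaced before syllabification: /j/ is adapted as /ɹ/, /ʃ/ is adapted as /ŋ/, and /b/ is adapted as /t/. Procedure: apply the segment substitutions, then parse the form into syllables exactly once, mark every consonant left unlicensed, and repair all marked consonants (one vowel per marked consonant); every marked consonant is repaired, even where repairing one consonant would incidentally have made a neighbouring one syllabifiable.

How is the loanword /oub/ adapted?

Substitution: /b/ → /t/, giving /out/.
The consonants /t/ cannot be parsed into a legal (C)V(N) syllable (only a nasal (/m/, /n/, or /ŋ/) is licensed in coda position; onsets are limited to one consonant).
Inserting the epenthetic vowel yields /t/ → /ta/.

outa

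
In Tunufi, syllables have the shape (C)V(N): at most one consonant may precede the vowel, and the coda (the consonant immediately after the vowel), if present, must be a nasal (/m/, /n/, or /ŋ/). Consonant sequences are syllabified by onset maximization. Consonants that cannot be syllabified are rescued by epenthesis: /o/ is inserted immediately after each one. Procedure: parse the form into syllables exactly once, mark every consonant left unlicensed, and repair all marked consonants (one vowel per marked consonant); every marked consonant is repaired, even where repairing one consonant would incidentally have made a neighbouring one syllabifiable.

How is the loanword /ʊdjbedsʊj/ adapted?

Syllabifying with onset maximization leaves /d/, /j/, /d/, /j/ stranded (only a nasal (/m/, /n/, or /ŋ/) is licensed in coda position; onsets are limited to one consonant).
Each unlicensed consonant becomes the onset of a new syllable: /d/ → /do/, /j/ → /jo/, /d/ → /do/, /j/ → /jo/.

ʊdojobedosʊjo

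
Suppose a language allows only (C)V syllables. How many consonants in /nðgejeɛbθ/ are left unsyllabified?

4

Syllabifying with onset maximization leaves /n/, /ð/, /b/, /θ/ stranded (no codas are permitted; onsets are limited to one consonant).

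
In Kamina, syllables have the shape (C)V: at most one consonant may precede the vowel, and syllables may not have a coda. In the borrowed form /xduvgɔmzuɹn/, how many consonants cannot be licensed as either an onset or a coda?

5

The consonants /x/, /v/, /m/, /ɹ/, /n/ cannot be parsed into a legal (C)V syllable (no codas are permitted; onsets are limited to one consonant).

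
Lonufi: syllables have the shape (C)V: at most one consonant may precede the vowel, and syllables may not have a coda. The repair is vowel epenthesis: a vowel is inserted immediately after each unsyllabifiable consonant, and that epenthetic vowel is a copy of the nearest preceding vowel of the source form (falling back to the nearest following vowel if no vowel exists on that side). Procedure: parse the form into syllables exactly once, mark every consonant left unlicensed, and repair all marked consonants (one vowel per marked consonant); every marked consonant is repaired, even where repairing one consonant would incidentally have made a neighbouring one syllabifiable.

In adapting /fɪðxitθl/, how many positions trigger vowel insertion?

4

The unsyllabifiable consonants are /ð/, /t/, /θ/, /l/; each receives one epenthetic vowel.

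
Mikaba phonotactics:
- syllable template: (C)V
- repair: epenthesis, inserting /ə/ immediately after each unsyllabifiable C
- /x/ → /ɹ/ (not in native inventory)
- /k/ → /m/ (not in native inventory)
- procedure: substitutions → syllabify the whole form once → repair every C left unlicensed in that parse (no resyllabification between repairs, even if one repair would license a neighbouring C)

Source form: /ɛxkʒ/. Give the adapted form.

Substitution: /x/ → /ɹ/, /k/ → /m/, giving /ɛɹmʒ/.
The consonants /ɹ/, /m/, /ʒ/ cannot be parsed into a legal (C)V syllable (no codas are permitted; onsets are limited to one consonant).
Each unlicensed consonant becomes the onset of a new syllable: /ɹ/ → /ɹə/, /m/ → /mə/, /ʒ/ → /ʒə/.

ɛɹəməʒə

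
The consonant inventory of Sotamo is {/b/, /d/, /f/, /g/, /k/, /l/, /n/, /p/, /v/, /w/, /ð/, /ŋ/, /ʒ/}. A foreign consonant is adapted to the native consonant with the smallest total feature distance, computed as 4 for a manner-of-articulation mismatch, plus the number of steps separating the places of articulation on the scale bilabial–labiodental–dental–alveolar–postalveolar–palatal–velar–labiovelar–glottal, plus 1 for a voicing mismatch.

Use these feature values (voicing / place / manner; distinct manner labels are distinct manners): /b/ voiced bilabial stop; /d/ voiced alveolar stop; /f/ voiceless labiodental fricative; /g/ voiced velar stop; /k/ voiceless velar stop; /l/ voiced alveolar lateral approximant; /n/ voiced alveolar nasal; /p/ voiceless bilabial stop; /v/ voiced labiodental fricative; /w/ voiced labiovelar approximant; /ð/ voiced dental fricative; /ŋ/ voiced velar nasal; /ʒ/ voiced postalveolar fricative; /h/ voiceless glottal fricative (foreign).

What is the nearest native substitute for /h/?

/ʒ/ is closest: same manner (fricative), place distance 4 (glottal→postalveolar), voicing differs (+1); total 5. Next closest is /k/ at distance 6.

ʒ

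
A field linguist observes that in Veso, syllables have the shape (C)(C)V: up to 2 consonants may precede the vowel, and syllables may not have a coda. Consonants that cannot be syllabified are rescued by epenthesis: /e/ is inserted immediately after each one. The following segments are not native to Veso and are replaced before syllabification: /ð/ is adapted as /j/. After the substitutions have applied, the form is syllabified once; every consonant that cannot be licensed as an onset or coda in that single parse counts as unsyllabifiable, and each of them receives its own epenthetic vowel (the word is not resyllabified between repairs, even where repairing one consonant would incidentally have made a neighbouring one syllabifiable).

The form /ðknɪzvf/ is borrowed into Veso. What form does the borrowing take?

jeknɪzevefe

Substitution: /ð/ → /j/, giving /jknɪzvf/.
Syllabifying with onset maximization leaves /j/, /z/, /v/, /f/ stranded (no codas are permitted; onsets may contain at most 2 consonants).
Inserting the epenthetic vowel yields /j/ → /je/, /z/ → /ze/, /v/ → /ve/, /f/ → /fe/.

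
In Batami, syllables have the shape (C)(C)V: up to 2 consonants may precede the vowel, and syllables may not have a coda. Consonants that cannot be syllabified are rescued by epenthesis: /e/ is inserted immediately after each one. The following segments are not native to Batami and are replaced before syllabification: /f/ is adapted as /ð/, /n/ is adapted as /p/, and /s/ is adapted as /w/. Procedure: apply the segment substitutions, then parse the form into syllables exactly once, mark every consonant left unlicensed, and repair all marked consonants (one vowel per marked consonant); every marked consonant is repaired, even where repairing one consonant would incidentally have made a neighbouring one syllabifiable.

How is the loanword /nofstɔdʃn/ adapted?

Substitution: /n/ → /p/, /f/ → /ð/, /s/ → /w/, giving /poðwtɔdʃp/.
Under (C)(C)V, the unsyllabifiable consonants are /ð/, /d/, /ʃ/, /p/ (no codas are permitted; onsets may contain at most 2 consonants).
Each unlicensed consonant becomes the onset of a new syllable: /ð/ → /ðe/, /d/ → /de/, /ʃ/ → /ʃe/, /p/ → /pe/.

poðewtɔdeʃepe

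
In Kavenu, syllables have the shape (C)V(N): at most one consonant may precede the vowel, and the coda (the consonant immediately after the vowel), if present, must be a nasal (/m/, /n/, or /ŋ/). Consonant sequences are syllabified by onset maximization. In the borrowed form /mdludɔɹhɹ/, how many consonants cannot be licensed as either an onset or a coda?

Under (C)V(N), the unsyllabifiable consonants are /m/, /d/, /ɹ/, /h/, /ɹ/ (only a nasal (/m/, /n/, or /ŋ/) is licensed in coda position; onsets are limited to one consonant).

5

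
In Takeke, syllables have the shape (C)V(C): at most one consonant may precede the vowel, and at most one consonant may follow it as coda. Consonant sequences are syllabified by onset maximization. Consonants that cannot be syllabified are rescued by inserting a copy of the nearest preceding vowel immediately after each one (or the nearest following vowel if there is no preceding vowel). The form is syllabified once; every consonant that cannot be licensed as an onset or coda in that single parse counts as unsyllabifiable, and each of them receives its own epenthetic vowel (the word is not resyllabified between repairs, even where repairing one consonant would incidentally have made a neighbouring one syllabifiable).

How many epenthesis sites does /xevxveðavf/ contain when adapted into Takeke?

The unsyllabifiable consonants are /x/, /f/; each receives one epenthetic vowel.

2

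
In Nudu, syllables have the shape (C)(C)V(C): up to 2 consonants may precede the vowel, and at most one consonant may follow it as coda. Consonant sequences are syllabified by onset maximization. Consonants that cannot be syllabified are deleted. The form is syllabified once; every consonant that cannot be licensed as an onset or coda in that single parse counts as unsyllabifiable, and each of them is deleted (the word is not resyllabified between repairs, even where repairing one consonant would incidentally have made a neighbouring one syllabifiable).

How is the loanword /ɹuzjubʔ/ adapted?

Syllabifying with onset maximization leaves /ʔ/ stranded (at most one coda consonant is licensed; onsets may contain at most 2 consonants).
Deletion applies to /ʔ/.

ɹuzjub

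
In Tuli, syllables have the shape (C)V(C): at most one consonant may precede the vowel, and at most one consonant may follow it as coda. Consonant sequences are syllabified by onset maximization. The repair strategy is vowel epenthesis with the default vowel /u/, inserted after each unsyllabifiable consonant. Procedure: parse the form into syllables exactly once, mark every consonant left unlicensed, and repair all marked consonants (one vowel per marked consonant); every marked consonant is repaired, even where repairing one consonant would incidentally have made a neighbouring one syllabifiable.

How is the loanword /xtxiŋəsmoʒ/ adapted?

xutuxiŋəsmoʒ

Under (C)V(C), the unsyllabifiable consonants are /x/, /t/ (at most one coda consonant is licensed; onsets are limited to one consonant).
Each unlicensed consonant becomes the onset of a new syllable: /x/ → /xu/, /t/ → /tu/.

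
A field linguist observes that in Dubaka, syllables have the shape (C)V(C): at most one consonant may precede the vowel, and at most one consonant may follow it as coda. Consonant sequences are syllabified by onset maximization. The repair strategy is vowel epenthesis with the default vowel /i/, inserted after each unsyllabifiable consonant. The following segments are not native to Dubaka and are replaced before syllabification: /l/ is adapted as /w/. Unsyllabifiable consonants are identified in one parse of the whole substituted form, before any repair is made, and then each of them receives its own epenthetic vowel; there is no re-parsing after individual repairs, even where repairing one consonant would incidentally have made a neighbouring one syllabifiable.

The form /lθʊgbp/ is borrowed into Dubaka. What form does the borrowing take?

Substitution: /l/ → /w/, giving /wθʊgbp/.
Under (C)V(C), the unsyllabifiable consonants are /w/, /b/, /p/ (at most one coda consonant is licensed; onsets are limited to one consonant).
Inserting the epenthetic vowel yields /w/ → /wi/, /b/ → /bi/, /p/ → /pi/.

wiθʊgbipi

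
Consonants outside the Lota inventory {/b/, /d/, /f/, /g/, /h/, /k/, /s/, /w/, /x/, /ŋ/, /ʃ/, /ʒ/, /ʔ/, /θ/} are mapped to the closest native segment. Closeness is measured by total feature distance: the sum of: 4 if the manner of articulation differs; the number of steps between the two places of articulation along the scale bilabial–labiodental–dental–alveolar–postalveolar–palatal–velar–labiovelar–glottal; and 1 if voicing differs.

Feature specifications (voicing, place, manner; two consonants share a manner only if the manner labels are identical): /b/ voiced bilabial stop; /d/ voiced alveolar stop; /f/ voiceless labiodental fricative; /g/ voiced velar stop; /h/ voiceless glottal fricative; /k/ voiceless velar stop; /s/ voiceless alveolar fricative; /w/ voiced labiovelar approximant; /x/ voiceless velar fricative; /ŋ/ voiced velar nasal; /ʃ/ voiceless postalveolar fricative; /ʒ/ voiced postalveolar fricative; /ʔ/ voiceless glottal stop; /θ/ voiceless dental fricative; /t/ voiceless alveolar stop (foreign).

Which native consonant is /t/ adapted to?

d

/d/ is closest: same manner (stop), place distance 0 (alveolar→alveolar), voicing differs (+1); total 1. Next closest is /k/ at distance 3.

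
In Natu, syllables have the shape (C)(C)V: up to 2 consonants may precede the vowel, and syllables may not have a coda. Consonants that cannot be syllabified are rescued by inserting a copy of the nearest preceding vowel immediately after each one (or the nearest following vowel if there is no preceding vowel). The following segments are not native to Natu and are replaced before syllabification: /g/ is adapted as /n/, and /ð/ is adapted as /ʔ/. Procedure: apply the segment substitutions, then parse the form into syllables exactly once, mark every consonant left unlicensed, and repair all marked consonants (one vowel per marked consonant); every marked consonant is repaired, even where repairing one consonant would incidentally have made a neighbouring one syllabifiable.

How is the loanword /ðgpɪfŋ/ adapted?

ʔɪnpɪfɪŋɪ

Substitution: /ð/ → /ʔ/, /g/ → /n/, giving /ʔnpɪfŋ/.
Syllabifying with onset maximization leaves /ʔ/, /f/, /ŋ/ stranded (no codas are permitted; onsets may contain at most 2 consonants).
Epenthesis after each stranded consonant: /ʔ/ → /ʔɪ/, /f/ → /fɪ/, /ŋ/ → /ŋɪ/.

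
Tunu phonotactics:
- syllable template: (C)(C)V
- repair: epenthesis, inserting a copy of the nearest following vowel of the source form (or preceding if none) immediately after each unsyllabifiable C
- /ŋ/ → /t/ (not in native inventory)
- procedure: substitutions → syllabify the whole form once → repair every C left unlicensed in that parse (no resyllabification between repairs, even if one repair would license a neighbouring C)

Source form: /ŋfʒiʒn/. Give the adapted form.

tifʒiʒini

Substitution: /ŋ/ → /t/, giving /tfʒiʒn/.
Syllabifying with onset maximization leaves /t/, /ʒ/, /n/ stranded (no codas are permitted; onsets may contain at most 2 consonants).
Epenthesis after each stranded consonant: /t/ → /ti/, /ʒ/ → /ʒi/, /n/ → /ni/.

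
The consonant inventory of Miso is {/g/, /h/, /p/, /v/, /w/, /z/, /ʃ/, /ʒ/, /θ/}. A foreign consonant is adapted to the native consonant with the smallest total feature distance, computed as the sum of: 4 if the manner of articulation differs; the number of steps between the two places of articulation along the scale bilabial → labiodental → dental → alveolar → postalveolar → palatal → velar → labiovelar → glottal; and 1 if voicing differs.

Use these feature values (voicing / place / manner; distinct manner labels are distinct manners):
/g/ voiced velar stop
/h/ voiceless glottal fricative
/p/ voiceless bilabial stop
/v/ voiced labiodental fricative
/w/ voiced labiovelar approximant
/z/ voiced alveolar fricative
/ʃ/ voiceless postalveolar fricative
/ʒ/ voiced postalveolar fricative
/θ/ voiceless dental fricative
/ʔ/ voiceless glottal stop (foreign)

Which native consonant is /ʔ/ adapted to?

g

/g/ is closest: same manner (stop), place distance 2 (glottal→velar), voicing differs (+1); total 3. Next closest is /h/ at distance 4.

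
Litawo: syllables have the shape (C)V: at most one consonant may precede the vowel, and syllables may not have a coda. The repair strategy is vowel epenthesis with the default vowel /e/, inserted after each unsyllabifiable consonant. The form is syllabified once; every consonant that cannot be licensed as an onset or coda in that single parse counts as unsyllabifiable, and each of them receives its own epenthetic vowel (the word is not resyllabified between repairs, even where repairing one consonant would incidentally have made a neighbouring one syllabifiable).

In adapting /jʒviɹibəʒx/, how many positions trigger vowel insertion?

4

The unsyllabifiable consonants are /j/, /ʒ/, /ʒ/, /x/; each receives one epenthetic vowel.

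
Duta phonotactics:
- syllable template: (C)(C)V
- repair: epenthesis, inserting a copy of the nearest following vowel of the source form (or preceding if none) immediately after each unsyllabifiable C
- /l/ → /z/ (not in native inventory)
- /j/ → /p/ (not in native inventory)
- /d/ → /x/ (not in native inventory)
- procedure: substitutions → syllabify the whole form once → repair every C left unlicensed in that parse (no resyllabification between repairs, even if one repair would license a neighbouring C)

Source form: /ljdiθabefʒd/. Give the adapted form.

zipxiθabefeʒexe

Substitution: /l/ → /z/, /j/ → /p/, /d/ → /x/, giving /zpxiθabefʒx/.
Under (C)(C)V, the unsyllabifiable consonants are /z/, /f/, /ʒ/, /x/ (no codas are permitted; onsets may contain at most 2 consonants).
Epenthesis after each stranded consonant: /z/ → /zi/, /f/ → /fe/, /ʒ/ → /ʒe/, /x/ → /xe/.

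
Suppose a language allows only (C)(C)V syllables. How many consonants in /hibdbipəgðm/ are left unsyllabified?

Syllabifying with onset maximization leaves /b/, /g/, /ð/, /m/ stranded (no codas are permitted; onsets may contain at most 2 consonants).

4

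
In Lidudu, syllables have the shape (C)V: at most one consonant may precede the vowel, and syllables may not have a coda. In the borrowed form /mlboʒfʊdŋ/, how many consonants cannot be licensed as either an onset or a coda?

5

Under (C)V, the unsyllabifiable consonants are /m/, /l/, /ʒ/, /d/, /ŋ/ (no codas are permitted; onsets are limited to one consonant).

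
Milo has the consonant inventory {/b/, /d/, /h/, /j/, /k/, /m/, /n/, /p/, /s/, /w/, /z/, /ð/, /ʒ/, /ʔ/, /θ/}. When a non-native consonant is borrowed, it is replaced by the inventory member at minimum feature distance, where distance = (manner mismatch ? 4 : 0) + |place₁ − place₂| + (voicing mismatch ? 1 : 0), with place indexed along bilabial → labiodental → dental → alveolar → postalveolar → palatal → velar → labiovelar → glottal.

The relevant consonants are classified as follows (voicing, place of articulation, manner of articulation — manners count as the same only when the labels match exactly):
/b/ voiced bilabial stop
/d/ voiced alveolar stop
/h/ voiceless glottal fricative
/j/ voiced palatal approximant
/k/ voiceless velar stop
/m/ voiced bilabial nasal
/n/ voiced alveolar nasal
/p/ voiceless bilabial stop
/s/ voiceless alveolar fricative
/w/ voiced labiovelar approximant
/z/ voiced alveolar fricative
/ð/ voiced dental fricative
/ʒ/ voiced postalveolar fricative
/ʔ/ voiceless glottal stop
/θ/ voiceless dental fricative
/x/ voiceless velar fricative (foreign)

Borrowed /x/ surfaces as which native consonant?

/h/ is closest: same manner (fricative), place distance 2 (velar→glottal), same voicing; total 2. Next closest is /s/ at distance 3.

h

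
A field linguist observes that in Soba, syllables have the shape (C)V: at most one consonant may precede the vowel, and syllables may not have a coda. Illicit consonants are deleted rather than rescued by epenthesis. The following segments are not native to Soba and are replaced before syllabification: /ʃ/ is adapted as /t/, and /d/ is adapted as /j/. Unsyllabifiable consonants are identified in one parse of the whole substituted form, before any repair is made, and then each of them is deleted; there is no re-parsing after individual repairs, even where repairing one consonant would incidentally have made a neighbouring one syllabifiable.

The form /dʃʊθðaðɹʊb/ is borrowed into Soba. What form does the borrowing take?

Substitution: /d/ → /j/, /ʃ/ → /t/, giving /jtʊθðaðɹʊb/.
Syllabifying with onset maximization leaves /j/, /θ/, /ð/, /b/ stranded (no codas are permitted; onsets are limited to one consonant).
Deletion applies to /j/, /θ/, /ð/, /b/.

tʊðaɹʊ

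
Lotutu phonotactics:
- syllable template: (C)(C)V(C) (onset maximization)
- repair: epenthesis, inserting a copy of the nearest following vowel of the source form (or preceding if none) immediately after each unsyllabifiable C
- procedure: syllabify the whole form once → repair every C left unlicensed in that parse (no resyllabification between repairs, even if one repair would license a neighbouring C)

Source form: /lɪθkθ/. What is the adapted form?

lɪθkɪθɪ

Under (C)(C)V(C), the unsyllabifiable consonants are /k/, /θ/ (at most one coda consonant is licensed; onsets may contain at most 2 consonants).
Each unlicensed consonant becomes the onset of a new syllable: /k/ → /kɪ/, /θ/ → /θɪ/.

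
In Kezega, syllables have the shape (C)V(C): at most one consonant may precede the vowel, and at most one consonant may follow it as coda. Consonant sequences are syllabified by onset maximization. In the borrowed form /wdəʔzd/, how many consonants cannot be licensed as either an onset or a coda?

Under (C)V(C), the unsyllabifiable consonants are /w/, /z/, /d/ (at most one coda consonant is licensed; onsets are limited to one consonant).

3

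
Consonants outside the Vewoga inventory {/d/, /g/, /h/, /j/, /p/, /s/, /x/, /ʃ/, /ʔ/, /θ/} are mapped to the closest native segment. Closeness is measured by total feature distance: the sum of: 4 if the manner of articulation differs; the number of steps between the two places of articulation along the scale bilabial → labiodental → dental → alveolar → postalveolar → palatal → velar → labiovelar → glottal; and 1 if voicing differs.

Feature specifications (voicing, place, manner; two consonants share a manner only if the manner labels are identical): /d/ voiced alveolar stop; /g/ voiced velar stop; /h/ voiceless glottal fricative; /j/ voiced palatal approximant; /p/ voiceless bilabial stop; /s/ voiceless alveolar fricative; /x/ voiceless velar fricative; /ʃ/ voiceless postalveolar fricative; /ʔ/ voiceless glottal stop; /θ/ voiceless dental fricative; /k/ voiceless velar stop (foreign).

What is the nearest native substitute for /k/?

g

/g/ is closest: same manner (stop), place distance 0 (velar→velar), voicing differs (+1); total 1. Next closest is /ʔ/ at distance 2.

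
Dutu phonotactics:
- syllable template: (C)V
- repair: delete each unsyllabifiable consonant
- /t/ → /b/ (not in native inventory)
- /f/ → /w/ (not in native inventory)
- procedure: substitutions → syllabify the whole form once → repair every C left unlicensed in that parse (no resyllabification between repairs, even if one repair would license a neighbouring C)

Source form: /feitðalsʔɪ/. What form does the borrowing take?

weiðaʔɪ

Substitution: /f/ → /w/, /t/ → /b/, giving /weibðalsʔɪ/.
Syllabifying with onset maximization leaves /b/, /l/, /s/ stranded (no codas are permitted; onsets are limited to one consonant).
Deleting the stranded consonants removes /b/, /l/, /s/.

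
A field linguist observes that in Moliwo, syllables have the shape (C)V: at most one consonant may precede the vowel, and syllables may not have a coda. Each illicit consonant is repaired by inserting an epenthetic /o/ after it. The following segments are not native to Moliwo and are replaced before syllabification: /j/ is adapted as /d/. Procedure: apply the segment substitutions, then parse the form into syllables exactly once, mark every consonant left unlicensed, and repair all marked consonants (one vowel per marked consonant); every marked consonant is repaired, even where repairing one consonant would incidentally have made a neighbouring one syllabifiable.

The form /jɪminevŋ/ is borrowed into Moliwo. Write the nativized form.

dɪminevoŋo

Substitution: /j/ → /d/, giving /dɪminevŋ/.
Under (C)V, the unsyllabifiable consonants are /v/, /ŋ/ (no codas are permitted; onsets are limited to one consonant).
Each unlicensed consonant becomes the onset of a new syllable: /v/ → /vo/, /ŋ/ → /ŋo/.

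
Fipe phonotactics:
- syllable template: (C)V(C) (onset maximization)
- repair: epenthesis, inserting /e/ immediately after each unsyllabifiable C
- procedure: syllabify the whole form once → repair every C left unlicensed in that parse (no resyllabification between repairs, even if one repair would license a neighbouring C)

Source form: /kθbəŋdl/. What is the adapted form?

keθebəŋdele

Syllabifying with onset maximization leaves /k/, /θ/, /d/, /l/ stranded (at most one coda consonant is licensed; onsets are limited to one consonant).
Inserting the epenthetic vowel yields /k/ → /ke/, /θ/ → /θe/, /d/ → /de/, /l/ → /le/.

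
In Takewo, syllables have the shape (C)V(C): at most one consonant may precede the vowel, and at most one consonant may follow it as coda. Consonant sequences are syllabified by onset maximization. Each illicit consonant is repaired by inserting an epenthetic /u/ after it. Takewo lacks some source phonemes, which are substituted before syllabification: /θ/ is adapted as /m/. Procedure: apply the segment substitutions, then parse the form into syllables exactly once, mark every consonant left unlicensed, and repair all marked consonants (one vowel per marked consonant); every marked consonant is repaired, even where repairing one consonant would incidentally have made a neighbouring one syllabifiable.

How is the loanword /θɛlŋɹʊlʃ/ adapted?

mɛlŋuɹʊlʃu

Substitution: /θ/ → /m/, giving /mɛlŋɹʊlʃ/.
The consonants /ŋ/, /ʃ/ cannot be parsed into a legal (C)V(C) syllable (at most one coda consonant is licensed; onsets are limited to one consonant).
Each unlicensed consonant becomes the onset of a new syllable: /ŋ/ → /ŋu/, /ʃ/ → /ʃu/.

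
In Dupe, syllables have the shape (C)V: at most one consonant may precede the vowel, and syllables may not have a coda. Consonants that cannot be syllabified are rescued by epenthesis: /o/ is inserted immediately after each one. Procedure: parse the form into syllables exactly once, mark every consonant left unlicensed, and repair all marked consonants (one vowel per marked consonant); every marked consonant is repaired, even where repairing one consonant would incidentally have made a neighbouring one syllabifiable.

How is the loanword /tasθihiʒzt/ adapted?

Syllabifying with onset maximization leaves /s/, /ʒ/, /z/, /t/ stranded (no codas are permitted; onsets are limited to one consonant).
Each unlicensed consonant becomes the onset of a new syllable: /s/ → /so/, /ʒ/ → /ʒo/, /z/ → /zo/, /t/ → /to/.

tasoθihiʒozoto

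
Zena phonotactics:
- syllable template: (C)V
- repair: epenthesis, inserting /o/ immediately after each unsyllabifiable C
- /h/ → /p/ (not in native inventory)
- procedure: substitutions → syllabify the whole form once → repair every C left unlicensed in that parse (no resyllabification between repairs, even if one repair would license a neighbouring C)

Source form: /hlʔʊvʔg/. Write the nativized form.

Substitution: /h/ → /p/, giving /plʔʊvʔg/.
The consonants /p/, /l/, /v/, /ʔ/, /g/ cannot be parsed into a legal (C)V syllable (no codas are permitted; onsets are limited to one consonant).
Each unlicensed consonant becomes the onset of a new syllable: /p/ → /po/, /l/ → /lo/, /v/ → /vo/, /ʔ/ → /ʔo/, /g/ → /go/.

poloʔʊvoʔogo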